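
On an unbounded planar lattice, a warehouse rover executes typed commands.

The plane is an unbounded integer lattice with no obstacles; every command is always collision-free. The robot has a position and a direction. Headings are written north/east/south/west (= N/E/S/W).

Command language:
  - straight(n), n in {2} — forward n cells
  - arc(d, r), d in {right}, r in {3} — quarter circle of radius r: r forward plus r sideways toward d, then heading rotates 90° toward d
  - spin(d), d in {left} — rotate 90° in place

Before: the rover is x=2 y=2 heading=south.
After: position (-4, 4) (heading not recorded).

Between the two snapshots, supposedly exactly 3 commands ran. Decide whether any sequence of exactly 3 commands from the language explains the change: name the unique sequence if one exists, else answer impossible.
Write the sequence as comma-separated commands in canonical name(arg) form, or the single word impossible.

arc(right, 3), arc(right, 3), straight(2)

key: order matters: swapping arc(right, 3) and straight(2) lands elsewhere
from: x=2 y=2 heading=south
t=1 arc(right, 3) ⇒ x=-1 y=-1 heading=west
t=2 arc(right, 3) ⇒ x=-4 y=2 heading=north
t=3 straight(2) ⇒ x=-4 y=4 heading=north
uniquely the one of 27 3-step routes that fits.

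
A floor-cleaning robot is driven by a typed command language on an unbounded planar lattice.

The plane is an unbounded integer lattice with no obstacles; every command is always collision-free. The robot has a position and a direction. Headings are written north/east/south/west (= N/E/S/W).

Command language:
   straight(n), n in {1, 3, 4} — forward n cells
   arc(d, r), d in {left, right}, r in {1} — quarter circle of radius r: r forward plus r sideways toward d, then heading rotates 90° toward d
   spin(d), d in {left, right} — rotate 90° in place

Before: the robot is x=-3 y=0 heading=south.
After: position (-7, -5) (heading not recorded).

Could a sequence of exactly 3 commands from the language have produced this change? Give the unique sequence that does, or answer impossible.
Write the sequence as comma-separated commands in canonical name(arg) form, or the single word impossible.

key: running straight(3) before straight(4) would end elsewhere — order is forced
from: x=-3 y=0 heading=south
[1] after straight(4): x=-3 y=-4 heading=south
[2] after arc(right, 1): x=-4 y=-5 heading=west
[3] after straight(3): x=-7 y=-5 heading=west
all 343 alternatives checked — unique.

straight(4), arc(right, 1), straight(3)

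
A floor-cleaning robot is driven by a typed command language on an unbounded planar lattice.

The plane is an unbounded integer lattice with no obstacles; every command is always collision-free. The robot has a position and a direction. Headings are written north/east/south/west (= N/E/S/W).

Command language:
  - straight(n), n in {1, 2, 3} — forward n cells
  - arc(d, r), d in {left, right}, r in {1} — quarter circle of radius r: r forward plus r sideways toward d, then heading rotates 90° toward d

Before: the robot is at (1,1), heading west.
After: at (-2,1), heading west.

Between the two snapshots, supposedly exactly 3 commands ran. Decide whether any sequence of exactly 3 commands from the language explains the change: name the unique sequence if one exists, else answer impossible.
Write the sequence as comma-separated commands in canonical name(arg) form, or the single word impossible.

key: still facing W at the end — nothing in the sequence rotates
begin: at (1,1), heading west
step 1 (straight(1)): at (0,1), heading west
step 2 (straight(1)): at (-1,1), heading west
step 3 (straight(1)): at (-2,1), heading west
all 125 alternatives checked — unique.

straight(1), straight(1), straight(1)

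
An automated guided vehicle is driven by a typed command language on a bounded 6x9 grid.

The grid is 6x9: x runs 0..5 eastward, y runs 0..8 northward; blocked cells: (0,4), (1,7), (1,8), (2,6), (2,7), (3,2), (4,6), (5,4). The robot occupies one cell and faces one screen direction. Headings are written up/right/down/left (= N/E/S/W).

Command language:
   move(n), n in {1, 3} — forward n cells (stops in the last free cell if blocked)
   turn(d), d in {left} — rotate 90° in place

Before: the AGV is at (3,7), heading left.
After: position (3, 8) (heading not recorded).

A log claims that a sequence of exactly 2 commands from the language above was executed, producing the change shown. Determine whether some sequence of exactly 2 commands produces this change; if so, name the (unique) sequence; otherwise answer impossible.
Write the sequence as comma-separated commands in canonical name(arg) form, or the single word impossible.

impossible

checked all 2-command options: none fits.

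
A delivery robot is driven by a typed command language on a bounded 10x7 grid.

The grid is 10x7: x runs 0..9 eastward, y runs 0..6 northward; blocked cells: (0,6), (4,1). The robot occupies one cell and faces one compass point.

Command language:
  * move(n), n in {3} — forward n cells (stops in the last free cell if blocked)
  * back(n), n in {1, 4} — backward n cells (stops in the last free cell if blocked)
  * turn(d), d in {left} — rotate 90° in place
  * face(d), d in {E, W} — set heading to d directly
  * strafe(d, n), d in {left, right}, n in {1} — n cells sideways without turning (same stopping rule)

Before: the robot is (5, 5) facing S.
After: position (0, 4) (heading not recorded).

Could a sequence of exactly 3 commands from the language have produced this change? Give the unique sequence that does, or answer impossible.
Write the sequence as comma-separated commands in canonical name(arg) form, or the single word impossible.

impossible

all 512 sequences checked — none match.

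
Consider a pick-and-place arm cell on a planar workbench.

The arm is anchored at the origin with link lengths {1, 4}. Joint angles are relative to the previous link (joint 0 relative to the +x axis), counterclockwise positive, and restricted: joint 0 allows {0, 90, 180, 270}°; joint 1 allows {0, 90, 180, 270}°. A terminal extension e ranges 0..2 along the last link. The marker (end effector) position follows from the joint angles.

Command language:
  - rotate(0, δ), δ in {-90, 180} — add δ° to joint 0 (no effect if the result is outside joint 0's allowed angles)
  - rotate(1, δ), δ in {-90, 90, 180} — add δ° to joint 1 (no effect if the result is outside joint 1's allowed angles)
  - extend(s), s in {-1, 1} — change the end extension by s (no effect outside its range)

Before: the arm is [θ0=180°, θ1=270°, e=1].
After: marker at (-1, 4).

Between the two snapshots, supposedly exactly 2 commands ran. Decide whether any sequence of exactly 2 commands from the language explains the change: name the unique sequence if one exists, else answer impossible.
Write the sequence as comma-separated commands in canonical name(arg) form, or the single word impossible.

extend(-1), extend(-1)

initial: [θ0=180°, θ1=270°, e=1]
t=1 extend(-1) ⇒ [θ0=180°, θ1=270°, e=0]
t=2 extend(-1) ⇒ [θ0=180°, θ1=270°, e=0]
all 49 alternatives checked — unique.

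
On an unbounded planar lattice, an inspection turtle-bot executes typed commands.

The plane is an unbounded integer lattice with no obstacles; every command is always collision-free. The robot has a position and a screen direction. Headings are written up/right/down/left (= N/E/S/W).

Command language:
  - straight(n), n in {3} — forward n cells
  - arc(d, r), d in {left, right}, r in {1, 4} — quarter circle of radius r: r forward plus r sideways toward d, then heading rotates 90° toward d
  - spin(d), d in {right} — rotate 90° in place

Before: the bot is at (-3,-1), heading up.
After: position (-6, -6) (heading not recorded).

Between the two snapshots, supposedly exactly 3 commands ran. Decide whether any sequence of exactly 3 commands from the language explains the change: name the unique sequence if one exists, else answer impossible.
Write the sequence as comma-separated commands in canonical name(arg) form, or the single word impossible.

key: order matters: swapping spin(right) and arc(right, 4) lands elsewhere
initial: at (-3,-1), heading up
step 1 (spin(right)): at (-3,-1), heading right
step 2 (arc(right, 1)): at (-2,-2), heading down
step 3 (arc(right, 4)): at (-6,-6), heading left
all 216 alternatives checked — unique.

spin(right), arc(right, 1), arc(right, 4)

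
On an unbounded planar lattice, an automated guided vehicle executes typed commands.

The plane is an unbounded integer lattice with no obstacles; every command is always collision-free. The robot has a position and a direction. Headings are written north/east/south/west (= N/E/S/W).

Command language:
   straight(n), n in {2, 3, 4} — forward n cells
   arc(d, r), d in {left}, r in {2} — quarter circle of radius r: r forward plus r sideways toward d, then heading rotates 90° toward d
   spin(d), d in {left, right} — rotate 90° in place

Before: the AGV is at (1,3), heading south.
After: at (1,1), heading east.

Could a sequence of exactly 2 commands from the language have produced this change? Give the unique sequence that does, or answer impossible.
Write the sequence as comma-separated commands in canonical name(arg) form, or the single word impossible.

straight(2), spin(left)

key: cell and facing (now E) both changed — the 2 commands mix motion and turning
begin: at (1,3), heading south
1. straight(2) → at (1,1), heading south
2. spin(left) → at (1,1), heading east
all 36 alternatives checked — unique.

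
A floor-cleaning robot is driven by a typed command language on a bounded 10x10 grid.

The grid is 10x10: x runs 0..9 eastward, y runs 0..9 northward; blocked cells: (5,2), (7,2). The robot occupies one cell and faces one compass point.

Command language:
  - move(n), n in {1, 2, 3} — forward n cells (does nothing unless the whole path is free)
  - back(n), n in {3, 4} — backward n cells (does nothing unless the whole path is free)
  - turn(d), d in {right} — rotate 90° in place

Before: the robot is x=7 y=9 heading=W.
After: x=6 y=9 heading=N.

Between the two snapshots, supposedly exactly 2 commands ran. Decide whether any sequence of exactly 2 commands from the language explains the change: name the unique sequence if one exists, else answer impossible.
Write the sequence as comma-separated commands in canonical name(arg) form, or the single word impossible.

key: order matters: swapping move(1) and turn(right) lands elsewhere
initial: x=7 y=9 heading=W
[1] after move(1): x=6 y=9 heading=W
[2] after turn(right): x=6 y=9 heading=N
no rival 2-sequence matches.

move(1), turn(right)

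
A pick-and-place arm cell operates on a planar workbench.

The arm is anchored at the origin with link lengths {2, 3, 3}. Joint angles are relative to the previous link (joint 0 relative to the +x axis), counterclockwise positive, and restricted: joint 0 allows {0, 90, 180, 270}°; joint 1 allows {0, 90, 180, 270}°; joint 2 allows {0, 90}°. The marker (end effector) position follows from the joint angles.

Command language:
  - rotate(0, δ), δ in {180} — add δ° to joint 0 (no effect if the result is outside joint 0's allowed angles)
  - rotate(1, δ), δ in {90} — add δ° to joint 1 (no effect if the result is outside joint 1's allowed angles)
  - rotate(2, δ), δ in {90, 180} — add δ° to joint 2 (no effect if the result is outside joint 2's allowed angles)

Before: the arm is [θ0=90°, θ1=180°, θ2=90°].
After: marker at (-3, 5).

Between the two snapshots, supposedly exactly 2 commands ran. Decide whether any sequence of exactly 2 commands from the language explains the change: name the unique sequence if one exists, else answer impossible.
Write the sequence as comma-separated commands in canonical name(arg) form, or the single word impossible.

rotate(1, 90), rotate(1, 90)

from: [θ0=90°, θ1=180°, θ2=90°]
step 1 (rotate(1, 90)): [θ0=90°, θ1=270°, θ2=90°]
step 2 (rotate(1, 90)): [θ0=90°, θ1=0°, θ2=90°]
all 16 alternatives checked — unique.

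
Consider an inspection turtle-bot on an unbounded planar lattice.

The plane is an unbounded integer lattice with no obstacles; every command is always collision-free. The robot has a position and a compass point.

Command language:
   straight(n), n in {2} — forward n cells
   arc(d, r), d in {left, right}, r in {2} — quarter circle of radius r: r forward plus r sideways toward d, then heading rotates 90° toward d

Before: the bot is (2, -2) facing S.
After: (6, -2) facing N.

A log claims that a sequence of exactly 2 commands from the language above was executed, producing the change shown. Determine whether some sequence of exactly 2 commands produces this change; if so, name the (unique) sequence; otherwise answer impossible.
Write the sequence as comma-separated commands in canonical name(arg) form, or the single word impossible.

arc(left, 2), arc(left, 2)

key: position moved to (6,-2) AND the heading swung to N — translation plus rotation needed
initial: (2, -2) facing S
t=1 arc(left, 2) ⇒ (4, -4) facing E
t=2 arc(left, 2) ⇒ (6, -2) facing N
no rival 2-sequence matches.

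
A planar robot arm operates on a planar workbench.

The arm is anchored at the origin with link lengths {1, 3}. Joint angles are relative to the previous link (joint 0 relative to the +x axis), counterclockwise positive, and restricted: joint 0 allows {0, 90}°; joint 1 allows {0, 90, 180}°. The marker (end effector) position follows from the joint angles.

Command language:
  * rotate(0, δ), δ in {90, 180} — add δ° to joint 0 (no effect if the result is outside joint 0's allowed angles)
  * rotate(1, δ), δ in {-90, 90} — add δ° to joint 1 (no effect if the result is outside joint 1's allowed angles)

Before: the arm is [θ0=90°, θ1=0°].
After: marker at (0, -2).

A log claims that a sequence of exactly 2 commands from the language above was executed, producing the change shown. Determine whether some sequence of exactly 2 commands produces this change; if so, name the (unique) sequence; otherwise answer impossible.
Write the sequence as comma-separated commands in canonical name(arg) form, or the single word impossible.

t0: [θ0=90°, θ1=0°]
t=1 rotate(1, 90) ⇒ [θ0=90°, θ1=90°]
t=2 rotate(1, 90) ⇒ [θ0=90°, θ1=180°]
no rival 2-sequence matches.

rotate(1, 90), rotate(1, 90)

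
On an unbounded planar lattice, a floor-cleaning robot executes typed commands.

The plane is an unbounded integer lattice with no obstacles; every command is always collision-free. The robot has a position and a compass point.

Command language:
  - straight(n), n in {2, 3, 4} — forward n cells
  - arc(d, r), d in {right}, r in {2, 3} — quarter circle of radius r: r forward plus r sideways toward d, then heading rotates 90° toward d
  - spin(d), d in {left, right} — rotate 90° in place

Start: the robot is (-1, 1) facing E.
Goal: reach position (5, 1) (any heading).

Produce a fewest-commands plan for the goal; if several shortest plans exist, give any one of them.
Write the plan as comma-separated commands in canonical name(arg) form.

start: (-1, 1) facing E
[1] after straight(2): (1, 1) facing E
[2] after straight(4): (5, 1) facing E
nothing shorter than 2 reaches the goal.

straight(2), straight(4)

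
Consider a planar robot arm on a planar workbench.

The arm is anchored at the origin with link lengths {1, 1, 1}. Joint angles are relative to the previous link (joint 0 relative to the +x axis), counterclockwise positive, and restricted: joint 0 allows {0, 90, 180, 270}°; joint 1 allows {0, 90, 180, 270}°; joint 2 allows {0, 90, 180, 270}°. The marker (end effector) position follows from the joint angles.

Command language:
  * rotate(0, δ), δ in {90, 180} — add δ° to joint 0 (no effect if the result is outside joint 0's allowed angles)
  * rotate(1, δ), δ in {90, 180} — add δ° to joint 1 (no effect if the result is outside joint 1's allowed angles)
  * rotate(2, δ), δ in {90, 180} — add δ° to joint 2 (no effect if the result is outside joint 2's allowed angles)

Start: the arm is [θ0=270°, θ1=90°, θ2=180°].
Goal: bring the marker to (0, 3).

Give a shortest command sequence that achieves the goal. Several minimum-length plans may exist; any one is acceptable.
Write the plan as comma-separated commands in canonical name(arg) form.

rotate(1, 180), rotate(0, 180), rotate(2, 180), rotate(1, 90)

begin: [θ0=270°, θ1=90°, θ2=180°]
step 1 (rotate(1, 180)): [θ0=270°, θ1=270°, θ2=180°]
step 2 (rotate(0, 180)): [θ0=90°, θ1=270°, θ2=180°]
step 3 (rotate(2, 180)): [θ0=90°, θ1=270°, θ2=0°]
step 4 (rotate(1, 90)): [θ0=90°, θ1=0°, θ2=0°]
minimal: 4 command(s), checked below 4.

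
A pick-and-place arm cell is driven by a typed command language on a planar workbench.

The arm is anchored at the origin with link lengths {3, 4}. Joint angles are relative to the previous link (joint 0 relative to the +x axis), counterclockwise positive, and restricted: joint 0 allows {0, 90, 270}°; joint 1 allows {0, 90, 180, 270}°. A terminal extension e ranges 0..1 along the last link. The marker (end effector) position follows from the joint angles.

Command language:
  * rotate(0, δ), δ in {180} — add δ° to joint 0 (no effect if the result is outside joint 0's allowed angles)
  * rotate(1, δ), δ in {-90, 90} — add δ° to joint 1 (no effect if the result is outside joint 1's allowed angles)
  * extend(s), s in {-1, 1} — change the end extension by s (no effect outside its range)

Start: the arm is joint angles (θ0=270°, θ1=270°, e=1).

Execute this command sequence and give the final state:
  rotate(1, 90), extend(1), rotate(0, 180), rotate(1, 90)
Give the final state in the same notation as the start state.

t0: joint angles (θ0=270°, θ1=270°, e=1)
step 1 (rotate(1, 90)): joint angles (θ0=270°, θ1=0°, e=1)
step 2 (extend(1)): joint angles (θ0=270°, θ1=0°, e=1)
step 3 (rotate(0, 180)): joint angles (θ0=90°, θ1=0°, e=1)
step 4 (rotate(1, 90)): joint angles (θ0=90°, θ1=90°, e=1)

joint angles (θ0=90°, θ1=90°, e=1)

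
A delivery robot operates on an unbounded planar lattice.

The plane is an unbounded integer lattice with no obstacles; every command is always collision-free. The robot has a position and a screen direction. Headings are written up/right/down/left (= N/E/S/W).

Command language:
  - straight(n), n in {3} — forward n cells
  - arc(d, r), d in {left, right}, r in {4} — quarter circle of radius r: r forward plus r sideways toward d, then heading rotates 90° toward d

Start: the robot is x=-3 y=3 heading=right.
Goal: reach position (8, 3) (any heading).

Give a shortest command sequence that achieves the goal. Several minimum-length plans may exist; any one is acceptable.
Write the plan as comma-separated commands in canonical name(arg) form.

arc(right, 4), arc(left, 4), straight(3), arc(left, 4), arc(left, 4)

t0: x=-3 y=3 heading=right
1. arc(right, 4) → x=1 y=-1 heading=down
2. arc(left, 4) → x=5 y=-5 heading=right
3. straight(3) → x=8 y=-5 heading=right
4. arc(left, 4) → x=12 y=-1 heading=up
5. arc(left, 4) → x=8 y=3 heading=left
shorter routes all fall short; 5 is best.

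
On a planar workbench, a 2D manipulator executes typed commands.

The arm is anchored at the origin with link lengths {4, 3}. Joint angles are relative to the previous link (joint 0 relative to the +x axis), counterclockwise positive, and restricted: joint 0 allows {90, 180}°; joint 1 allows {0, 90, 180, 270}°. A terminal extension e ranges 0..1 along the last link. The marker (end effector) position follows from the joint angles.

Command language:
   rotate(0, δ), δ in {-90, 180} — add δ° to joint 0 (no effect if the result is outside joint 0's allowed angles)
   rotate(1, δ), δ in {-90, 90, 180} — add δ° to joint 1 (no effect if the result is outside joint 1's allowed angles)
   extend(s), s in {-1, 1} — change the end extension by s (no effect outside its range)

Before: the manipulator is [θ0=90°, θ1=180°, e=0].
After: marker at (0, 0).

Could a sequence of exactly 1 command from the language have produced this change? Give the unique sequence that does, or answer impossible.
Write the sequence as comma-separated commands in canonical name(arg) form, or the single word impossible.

start: [θ0=90°, θ1=180°, e=0]
1. extend(1) → [θ0=90°, θ1=180°, e=1]
no rival 1-sequence matches.

extend(1)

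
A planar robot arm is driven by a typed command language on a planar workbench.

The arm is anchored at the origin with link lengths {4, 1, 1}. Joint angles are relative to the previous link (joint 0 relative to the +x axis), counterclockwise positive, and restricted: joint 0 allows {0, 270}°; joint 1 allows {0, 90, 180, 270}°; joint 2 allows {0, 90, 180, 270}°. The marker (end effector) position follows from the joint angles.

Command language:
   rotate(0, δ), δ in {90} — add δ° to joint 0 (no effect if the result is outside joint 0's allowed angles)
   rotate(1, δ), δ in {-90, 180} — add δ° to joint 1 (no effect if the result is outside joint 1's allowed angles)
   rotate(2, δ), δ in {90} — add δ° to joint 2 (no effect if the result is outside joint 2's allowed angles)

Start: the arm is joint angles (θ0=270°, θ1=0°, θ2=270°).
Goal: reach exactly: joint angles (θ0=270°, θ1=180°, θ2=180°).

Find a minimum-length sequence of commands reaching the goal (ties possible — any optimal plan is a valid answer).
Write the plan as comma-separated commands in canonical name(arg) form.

start: joint angles (θ0=270°, θ1=0°, θ2=270°)
t=1 rotate(1, 180) ⇒ joint angles (θ0=270°, θ1=180°, θ2=270°)
t=2 rotate(2, 90) ⇒ joint angles (θ0=270°, θ1=180°, θ2=0°)
t=3 rotate(2, 90) ⇒ joint angles (θ0=270°, θ1=180°, θ2=90°)
t=4 rotate(2, 90) ⇒ joint angles (θ0=270°, θ1=180°, θ2=180°)
no 3-step plan works, so 4 is optimal.

rotate(1, 180), rotate(2, 90), rotate(2, 90), rotate(2, 90)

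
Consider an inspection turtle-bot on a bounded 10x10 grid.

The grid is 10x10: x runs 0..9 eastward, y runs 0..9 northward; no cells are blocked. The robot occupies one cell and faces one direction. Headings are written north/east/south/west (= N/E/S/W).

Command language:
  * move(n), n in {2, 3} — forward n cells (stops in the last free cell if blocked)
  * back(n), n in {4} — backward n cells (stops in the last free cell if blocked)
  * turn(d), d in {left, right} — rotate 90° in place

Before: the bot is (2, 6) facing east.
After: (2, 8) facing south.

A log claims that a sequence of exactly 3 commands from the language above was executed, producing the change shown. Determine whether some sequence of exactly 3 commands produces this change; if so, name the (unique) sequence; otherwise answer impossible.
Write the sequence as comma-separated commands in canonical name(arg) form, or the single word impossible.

key: cell and facing (now S) both changed — the 3 commands mix motion and turning
start: (2, 6) facing east
t=1 turn(right) ⇒ (2, 6) facing south
t=2 move(2) ⇒ (2, 4) facing south
t=3 back(4) ⇒ (2, 8) facing south
no other 3-command option fits: unique.

turn(right), move(2), back(4)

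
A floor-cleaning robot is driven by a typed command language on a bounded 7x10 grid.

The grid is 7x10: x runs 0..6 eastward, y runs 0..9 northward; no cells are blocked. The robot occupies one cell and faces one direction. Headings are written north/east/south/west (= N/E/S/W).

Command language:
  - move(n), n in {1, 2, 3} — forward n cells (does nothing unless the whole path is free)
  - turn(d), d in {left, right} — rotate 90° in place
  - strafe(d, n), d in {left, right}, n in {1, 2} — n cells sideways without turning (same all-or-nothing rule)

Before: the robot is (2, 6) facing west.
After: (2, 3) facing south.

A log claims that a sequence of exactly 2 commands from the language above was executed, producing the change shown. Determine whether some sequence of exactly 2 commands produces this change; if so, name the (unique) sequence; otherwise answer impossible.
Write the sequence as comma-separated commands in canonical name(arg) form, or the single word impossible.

turn(left), move(3)

key: running move(3) before turn(left) would end elsewhere — order is forced
t0: (2, 6) facing west
1. turn(left) → (2, 6) facing south
2. move(3) → (2, 3) facing south
no other 2-command option fits: unique.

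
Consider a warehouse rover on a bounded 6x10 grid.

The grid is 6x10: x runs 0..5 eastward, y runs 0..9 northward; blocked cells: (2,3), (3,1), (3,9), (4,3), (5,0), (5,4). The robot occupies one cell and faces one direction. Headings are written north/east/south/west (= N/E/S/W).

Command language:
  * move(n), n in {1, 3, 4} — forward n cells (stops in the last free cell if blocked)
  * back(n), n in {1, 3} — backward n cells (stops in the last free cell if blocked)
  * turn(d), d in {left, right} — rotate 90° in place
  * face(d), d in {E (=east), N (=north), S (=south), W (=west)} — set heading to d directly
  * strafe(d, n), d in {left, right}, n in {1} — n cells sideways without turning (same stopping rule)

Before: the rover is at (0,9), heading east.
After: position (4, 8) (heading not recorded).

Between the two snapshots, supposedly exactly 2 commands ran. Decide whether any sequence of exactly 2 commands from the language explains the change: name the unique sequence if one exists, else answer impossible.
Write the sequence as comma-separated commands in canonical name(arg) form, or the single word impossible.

key: order matters: swapping strafe(right, 1) and move(4) lands elsewhere
from: at (0,9), heading east
[1] after strafe(right, 1): at (0,8), heading east
[2] after move(4): at (4,8), heading east
uniquely the one of 169 2-step routes that fits.

strafe(right, 1), move(4)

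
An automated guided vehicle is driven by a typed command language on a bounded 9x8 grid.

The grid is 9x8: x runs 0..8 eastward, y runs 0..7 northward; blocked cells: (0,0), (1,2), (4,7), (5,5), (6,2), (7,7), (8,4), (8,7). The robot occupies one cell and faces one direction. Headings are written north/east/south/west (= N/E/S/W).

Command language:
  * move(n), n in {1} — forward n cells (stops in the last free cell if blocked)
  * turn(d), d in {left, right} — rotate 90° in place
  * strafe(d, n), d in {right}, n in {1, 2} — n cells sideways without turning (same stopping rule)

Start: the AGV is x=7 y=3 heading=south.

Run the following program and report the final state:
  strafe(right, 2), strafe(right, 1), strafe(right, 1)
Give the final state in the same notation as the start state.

from: x=7 y=3 heading=south
step 1 (strafe(right, 2)): x=5 y=3 heading=south
step 2 (strafe(right, 1)): x=4 y=3 heading=south
step 3 (strafe(right, 1)): x=3 y=3 heading=south

x=3 y=3 heading=south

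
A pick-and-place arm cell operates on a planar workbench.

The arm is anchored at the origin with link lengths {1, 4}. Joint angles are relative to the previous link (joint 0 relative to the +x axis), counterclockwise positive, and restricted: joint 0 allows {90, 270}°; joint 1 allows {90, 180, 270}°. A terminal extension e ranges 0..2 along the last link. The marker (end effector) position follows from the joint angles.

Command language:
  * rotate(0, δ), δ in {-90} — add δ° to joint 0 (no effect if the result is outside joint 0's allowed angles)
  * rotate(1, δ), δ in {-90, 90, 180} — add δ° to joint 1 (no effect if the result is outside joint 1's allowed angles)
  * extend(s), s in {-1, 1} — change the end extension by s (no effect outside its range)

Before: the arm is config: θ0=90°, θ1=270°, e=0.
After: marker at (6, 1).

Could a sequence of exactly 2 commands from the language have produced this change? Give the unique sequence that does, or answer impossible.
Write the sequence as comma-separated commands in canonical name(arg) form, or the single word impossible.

from: config: θ0=90°, θ1=270°, e=0
[1] after extend(1): config: θ0=90°, θ1=270°, e=1
[2] after extend(1): config: θ0=90°, θ1=270°, e=2
no rival 2-sequence matches.

extend(1), extend(1)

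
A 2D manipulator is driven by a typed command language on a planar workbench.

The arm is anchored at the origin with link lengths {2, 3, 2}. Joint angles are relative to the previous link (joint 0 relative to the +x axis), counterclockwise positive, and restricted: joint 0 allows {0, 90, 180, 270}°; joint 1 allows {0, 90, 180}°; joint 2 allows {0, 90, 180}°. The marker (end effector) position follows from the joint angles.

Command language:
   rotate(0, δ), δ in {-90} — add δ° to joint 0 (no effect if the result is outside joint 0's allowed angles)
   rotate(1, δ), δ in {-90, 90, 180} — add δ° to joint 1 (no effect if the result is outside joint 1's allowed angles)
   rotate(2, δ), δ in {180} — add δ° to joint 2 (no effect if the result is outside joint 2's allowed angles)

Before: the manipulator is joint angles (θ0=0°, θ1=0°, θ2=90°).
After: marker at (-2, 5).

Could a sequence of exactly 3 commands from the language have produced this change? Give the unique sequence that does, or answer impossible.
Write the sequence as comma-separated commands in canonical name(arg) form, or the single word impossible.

begin: joint angles (θ0=0°, θ1=0°, θ2=90°)
step 1 (rotate(0, -90)): joint angles (θ0=270°, θ1=0°, θ2=90°)
step 2 (rotate(0, -90)): joint angles (θ0=180°, θ1=0°, θ2=90°)
step 3 (rotate(0, -90)): joint angles (θ0=90°, θ1=0°, θ2=90°)
no rival 3-sequence matches.

rotate(0, -90), rotate(0, -90), rotate(0, -90)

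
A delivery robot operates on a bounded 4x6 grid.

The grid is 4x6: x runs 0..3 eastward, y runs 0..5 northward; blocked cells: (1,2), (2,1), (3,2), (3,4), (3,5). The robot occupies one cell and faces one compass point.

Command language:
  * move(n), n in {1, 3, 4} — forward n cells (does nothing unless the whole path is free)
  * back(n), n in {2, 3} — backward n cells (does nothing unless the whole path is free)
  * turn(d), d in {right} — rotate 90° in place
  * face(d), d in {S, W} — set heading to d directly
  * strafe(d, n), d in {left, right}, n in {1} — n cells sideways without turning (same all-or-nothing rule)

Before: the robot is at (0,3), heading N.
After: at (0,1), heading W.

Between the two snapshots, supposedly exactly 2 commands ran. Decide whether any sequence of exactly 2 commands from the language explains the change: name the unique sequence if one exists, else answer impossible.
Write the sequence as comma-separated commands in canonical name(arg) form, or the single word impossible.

key: cell and facing (now W) both changed — the 2 commands mix motion and turning
initial: at (0,3), heading N
[1] after back(2): at (0,1), heading N
[2] after face(W): at (0,1), heading W
all 100 alternatives checked — unique.

back(2), face(W)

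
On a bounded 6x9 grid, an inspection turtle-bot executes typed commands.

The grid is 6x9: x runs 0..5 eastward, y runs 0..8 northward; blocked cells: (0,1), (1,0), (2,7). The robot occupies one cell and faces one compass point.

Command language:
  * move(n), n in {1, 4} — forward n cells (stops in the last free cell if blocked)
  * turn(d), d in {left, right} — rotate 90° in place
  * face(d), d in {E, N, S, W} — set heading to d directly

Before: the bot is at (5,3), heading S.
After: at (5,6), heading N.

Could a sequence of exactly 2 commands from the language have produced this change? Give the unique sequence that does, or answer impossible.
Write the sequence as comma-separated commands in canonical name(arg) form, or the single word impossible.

all 64 sequences checked — none match.

impossible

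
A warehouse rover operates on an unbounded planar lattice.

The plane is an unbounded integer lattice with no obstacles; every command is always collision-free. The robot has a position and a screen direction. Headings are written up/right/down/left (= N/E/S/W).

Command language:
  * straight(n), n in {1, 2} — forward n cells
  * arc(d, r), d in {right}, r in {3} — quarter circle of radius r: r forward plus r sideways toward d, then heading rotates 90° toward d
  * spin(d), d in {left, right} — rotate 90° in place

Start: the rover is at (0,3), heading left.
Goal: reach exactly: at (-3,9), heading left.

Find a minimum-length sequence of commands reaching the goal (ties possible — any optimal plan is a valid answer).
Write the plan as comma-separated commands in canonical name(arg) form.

arc(right, 3), straight(1), straight(2), spin(left)

initial: at (0,3), heading left
[1] after arc(right, 3): at (-3,6), heading up
[2] after straight(1): at (-3,7), heading up
[3] after straight(2): at (-3,9), heading up
[4] after spin(left): at (-3,9), heading left
minimal: 4 command(s), checked below 4.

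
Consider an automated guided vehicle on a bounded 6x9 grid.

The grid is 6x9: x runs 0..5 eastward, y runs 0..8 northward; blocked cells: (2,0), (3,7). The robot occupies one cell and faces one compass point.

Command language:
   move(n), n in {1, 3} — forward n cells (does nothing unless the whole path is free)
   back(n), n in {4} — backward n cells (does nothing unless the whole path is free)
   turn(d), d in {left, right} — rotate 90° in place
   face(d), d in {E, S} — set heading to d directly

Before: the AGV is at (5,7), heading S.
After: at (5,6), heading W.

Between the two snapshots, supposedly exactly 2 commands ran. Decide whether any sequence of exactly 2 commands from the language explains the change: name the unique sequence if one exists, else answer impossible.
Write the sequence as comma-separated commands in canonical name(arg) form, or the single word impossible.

move(1), turn(right)

key: running turn(right) before move(1) would end elsewhere — order is forced
from: at (5,7), heading S
1. move(1) → at (5,6), heading S
2. turn(right) → at (5,6), heading W
all 49 alternatives checked — unique.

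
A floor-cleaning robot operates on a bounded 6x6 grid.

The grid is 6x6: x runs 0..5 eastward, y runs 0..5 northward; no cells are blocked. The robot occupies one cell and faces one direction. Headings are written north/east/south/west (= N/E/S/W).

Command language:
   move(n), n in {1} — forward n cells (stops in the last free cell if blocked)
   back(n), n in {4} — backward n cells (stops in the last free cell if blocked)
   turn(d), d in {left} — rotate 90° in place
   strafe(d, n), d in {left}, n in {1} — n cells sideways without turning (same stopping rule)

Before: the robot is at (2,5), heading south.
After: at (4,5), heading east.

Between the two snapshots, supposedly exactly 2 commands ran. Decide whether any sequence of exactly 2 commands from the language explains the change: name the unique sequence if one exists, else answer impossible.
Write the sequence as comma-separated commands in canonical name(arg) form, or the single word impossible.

impossible

checked all 2-command options: none fits.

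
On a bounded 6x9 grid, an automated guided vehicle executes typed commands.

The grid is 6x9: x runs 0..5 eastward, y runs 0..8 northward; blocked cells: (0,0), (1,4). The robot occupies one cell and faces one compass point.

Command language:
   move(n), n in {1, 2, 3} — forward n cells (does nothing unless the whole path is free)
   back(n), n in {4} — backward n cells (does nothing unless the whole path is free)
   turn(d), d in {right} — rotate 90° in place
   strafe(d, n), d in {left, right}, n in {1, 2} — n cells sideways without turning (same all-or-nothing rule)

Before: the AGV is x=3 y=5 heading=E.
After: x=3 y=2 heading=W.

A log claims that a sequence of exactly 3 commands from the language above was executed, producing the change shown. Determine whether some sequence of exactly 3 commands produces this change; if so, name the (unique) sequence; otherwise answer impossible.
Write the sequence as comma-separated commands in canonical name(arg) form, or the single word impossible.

turn(right), move(3), turn(right)

key: position moved to (3,2) AND the heading swung to W — translation plus rotation needed
initial: x=3 y=5 heading=E
t=1 turn(right) ⇒ x=3 y=5 heading=S
t=2 move(3) ⇒ x=3 y=2 heading=S
t=3 turn(right) ⇒ x=3 y=2 heading=W
no other 3-command option fits: unique.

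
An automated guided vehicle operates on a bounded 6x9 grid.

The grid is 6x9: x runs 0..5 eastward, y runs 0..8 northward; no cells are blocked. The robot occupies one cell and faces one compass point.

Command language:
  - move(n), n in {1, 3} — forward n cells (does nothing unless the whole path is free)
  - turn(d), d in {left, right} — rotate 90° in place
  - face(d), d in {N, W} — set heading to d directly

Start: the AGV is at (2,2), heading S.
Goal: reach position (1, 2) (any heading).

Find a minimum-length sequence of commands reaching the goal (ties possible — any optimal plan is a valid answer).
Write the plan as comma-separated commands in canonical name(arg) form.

from: at (2,2), heading S
t=1 turn(right) ⇒ at (2,2), heading W
t=2 move(1) ⇒ at (1,2), heading W
no 1-step plan works, so 2 is optimal.

turn(right), move(1)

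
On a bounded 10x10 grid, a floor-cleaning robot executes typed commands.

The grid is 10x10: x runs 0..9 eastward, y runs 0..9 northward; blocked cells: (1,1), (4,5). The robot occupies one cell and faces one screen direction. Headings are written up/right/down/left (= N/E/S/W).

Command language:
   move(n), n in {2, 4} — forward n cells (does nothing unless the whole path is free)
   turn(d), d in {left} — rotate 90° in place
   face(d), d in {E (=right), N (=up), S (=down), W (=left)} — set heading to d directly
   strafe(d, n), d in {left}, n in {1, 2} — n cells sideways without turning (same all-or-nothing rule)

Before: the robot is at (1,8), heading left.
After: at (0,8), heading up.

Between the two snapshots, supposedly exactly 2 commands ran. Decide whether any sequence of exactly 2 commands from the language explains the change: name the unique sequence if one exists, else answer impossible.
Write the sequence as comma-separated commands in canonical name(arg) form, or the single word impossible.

face(N), strafe(left, 1)

key: position moved to (0,8) AND the heading swung to N — translation plus rotation needed
start: at (1,8), heading left
t=1 face(N) ⇒ at (1,8), heading up
t=2 strafe(left, 1) ⇒ at (0,8), heading up
no rival 2-sequence matches.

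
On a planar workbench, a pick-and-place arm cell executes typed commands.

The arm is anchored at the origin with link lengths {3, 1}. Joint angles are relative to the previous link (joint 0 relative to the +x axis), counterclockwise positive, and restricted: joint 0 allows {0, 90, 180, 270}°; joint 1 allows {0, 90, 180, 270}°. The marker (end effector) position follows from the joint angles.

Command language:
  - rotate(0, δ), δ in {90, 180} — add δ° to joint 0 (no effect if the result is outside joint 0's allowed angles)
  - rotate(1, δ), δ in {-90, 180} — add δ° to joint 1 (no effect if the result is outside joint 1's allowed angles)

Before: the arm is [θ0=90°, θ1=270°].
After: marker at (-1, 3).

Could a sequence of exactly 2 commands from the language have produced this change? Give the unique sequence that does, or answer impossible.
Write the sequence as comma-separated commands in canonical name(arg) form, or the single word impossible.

initial: [θ0=90°, θ1=270°]
1. rotate(1, -90) → [θ0=90°, θ1=180°]
2. rotate(1, -90) → [θ0=90°, θ1=90°]
no other 2-command option fits: unique.

rotate(1, -90), rotate(1, -90)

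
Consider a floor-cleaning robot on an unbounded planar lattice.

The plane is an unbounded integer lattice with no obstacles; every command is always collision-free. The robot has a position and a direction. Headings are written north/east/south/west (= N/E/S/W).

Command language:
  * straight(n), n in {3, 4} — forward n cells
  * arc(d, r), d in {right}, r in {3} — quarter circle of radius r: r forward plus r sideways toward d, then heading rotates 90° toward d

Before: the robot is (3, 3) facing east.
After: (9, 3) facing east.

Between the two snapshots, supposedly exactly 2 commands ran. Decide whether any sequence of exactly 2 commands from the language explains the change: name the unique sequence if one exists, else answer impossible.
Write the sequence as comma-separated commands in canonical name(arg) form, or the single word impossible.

straight(3), straight(3)

key: heading stays E — no command in the sequence turns
begin: (3, 3) facing east
1. straight(3) → (6, 3) facing east
2. straight(3) → (9, 3) facing east
no other 2-command option fits: unique.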